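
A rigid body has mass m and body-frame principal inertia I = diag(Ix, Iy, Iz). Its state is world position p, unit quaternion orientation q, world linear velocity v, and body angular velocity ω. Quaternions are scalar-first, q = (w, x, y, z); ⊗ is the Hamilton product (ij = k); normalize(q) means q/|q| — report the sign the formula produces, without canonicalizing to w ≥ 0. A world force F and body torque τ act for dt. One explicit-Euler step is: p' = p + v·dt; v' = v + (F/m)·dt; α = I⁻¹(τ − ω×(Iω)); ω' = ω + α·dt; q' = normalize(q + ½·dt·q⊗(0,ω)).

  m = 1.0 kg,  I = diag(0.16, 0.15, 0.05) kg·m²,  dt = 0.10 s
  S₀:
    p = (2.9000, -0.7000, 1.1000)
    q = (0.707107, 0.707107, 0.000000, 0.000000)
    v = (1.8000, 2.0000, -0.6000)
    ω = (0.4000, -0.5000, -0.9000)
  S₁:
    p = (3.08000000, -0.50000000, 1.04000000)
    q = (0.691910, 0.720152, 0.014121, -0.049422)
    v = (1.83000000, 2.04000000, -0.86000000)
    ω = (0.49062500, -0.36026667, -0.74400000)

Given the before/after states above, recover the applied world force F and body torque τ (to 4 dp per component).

F = (0.3000, 0.4000, -2.6000)
τ = (0.1000, 0.1700, 0.0800)

ω₁ − ω₀ = (0.09062500, 0.13973333, 0.15600000)
precession coupling = (-0.0450, -0.0396, 0.0020)
τ = I·(Δω/dt) + ω₀×(Iω₀) = (0.1000, 0.1700, 0.0800)
Δv = v₁−v₀ = (0.03000000, 0.04000000, -0.26000000)
F = m·Δv/dt = (0.3000, 0.4000, -2.6000)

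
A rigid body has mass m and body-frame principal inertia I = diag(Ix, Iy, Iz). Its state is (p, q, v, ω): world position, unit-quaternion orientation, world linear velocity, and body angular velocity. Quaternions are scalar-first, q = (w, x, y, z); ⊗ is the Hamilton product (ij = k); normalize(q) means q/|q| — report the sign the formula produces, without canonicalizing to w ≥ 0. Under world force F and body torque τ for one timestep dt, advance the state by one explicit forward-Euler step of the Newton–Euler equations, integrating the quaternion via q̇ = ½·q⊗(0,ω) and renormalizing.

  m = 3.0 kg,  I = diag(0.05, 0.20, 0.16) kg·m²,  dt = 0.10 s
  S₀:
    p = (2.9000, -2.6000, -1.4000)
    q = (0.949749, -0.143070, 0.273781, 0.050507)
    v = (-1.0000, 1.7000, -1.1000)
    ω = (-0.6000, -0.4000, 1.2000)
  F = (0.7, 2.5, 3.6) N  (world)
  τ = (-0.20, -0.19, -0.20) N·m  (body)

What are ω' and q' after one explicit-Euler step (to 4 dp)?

ω' = (-1.0384, -0.5346, 1.0525)
q' = (0.9456, -0.1537, 0.2612, 0.1183)

ω×(Iω) gyroscopic = (0.0192, 0.0792, 0.0360)
angular accel α = (-4.3840, -1.3460, -1.4750)
ω + α·dt = (-1.0384, -0.5346, 1.0525)
2q̇ = q⊗(0,ω) = (-0.0369380, -0.2211094, -0.2385198, 1.3611954)
updated quaternion q' = (0.9456, -0.1537, 0.2612, 0.1183)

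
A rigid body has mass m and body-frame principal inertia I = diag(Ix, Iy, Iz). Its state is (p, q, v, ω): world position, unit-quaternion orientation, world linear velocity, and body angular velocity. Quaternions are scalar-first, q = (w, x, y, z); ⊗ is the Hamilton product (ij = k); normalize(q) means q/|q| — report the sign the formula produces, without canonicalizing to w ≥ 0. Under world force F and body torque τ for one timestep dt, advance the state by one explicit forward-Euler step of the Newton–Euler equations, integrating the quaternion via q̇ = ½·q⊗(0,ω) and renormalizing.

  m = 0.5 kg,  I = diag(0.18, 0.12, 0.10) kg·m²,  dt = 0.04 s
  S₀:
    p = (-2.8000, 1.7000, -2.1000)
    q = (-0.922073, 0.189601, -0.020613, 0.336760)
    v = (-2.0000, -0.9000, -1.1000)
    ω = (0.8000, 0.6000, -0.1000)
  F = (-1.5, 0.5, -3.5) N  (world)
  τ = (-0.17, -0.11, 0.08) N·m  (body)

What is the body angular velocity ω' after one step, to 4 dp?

gyro term ω×Iω = (0.0012, -0.0064, -0.0288)
(τ − ω×Iω)/I = (-0.9511, -0.8633, 1.0880)
ω' = ω + α·dt = (0.7620, 0.5655, -0.0565)

ω' = (0.7620, 0.5655, -0.0565)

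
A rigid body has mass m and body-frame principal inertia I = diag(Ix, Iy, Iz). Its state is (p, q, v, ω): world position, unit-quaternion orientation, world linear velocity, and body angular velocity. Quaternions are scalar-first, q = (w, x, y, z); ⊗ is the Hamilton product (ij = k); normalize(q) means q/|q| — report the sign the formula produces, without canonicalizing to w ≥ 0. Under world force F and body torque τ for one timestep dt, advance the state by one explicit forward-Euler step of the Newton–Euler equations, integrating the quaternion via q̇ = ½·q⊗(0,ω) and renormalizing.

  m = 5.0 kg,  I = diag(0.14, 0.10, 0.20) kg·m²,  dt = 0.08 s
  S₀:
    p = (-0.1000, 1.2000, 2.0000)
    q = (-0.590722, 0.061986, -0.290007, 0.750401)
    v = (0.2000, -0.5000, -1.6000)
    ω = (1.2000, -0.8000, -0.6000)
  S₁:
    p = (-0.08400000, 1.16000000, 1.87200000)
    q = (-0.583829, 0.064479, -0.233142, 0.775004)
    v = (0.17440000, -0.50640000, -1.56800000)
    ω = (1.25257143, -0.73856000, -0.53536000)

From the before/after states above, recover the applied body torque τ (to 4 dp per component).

τ = (0.1400, 0.1200, 0.2000)

ω₁ − ω₀ = (0.05257143, 0.06144000, 0.06464000)
precession coupling = (0.0480, 0.0432, 0.0384)
I·α + gyro = (0.1400, 0.1200, 0.2000)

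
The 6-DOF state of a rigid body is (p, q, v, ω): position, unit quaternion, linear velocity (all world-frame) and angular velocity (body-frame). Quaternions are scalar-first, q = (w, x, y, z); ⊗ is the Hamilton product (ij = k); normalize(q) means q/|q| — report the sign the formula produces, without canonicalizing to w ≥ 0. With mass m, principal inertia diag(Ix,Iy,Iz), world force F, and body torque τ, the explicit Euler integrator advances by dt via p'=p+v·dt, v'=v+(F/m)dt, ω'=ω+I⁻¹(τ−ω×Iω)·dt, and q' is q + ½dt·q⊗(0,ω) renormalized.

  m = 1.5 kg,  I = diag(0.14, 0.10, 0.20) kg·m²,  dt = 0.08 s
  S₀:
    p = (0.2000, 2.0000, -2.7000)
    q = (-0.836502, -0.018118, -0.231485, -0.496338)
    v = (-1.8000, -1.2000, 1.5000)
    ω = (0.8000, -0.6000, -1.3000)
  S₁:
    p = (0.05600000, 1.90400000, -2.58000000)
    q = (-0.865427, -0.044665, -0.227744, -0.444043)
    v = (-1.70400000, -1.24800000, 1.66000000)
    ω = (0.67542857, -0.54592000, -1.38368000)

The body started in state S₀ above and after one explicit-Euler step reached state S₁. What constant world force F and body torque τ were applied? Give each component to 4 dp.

F = (1.8000, -0.9000, 3.0000)
τ = (-0.1400, 0.1300, -0.1900)

Δv = v₁−v₀ = (0.09600000, -0.04800000, 0.16000000)
m·(v₁−v₀)/dt = (1.8000, -0.9000, 3.0000)
ω₁ − ω₀ = (-0.12457143, 0.05408000, -0.08368000)
ω₀×(Iω₀) = (0.0780, 0.0624, 0.0192)
τ = I·(Δω/dt) + ω₀×(Iω₀) = (-0.1400, 0.1300, -0.1900)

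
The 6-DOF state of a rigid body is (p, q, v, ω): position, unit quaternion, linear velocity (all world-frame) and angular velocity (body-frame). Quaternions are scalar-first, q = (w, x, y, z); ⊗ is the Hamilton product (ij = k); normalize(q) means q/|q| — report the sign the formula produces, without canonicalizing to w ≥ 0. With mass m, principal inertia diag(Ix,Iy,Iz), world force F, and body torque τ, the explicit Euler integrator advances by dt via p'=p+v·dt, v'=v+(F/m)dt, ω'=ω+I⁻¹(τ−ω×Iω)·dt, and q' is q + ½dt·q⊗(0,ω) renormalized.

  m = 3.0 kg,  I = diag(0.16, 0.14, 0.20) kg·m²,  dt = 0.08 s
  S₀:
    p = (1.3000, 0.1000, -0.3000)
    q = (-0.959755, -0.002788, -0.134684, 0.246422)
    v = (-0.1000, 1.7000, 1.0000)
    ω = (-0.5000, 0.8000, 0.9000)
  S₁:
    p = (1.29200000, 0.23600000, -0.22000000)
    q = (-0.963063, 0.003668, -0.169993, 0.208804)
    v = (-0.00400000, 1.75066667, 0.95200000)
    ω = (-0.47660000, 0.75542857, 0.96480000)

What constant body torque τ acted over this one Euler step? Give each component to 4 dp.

rate change Δω = (0.02340000, -0.04457143, 0.06480000)
precession coupling = (0.0432, 0.0180, 0.0080)
applied torque τ = (0.0900, -0.0600, 0.1700)

τ = (0.0900, -0.0600, 0.1700)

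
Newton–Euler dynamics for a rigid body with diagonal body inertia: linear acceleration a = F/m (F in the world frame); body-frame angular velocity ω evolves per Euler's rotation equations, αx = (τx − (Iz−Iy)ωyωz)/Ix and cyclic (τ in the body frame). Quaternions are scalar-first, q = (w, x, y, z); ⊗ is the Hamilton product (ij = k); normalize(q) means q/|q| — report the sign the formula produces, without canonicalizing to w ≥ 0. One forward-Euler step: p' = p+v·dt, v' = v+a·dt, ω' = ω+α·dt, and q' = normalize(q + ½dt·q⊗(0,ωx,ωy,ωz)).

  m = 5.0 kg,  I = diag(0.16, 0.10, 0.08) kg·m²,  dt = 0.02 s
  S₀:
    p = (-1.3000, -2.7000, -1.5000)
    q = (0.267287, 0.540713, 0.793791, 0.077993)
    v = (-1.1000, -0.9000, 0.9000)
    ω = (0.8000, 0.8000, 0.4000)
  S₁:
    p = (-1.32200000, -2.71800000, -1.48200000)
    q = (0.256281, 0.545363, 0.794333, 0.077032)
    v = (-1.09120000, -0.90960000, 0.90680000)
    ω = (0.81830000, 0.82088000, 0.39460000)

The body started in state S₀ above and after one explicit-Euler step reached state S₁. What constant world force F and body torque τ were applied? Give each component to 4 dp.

F = (2.2000, -2.4000, 1.7000)
τ = (0.1400, 0.1300, -0.0600)

velocity change Δv = (0.00880000, -0.00960000, 0.00680000)
F = m·Δv/dt = (2.2000, -2.4000, 1.7000)
rate change Δω = (0.01830000, 0.02088000, -0.00540000)
ω₀×(Iω₀) = (-0.0064, 0.0256, -0.0384)
I·α + gyro = (0.1400, 0.1300, -0.0600)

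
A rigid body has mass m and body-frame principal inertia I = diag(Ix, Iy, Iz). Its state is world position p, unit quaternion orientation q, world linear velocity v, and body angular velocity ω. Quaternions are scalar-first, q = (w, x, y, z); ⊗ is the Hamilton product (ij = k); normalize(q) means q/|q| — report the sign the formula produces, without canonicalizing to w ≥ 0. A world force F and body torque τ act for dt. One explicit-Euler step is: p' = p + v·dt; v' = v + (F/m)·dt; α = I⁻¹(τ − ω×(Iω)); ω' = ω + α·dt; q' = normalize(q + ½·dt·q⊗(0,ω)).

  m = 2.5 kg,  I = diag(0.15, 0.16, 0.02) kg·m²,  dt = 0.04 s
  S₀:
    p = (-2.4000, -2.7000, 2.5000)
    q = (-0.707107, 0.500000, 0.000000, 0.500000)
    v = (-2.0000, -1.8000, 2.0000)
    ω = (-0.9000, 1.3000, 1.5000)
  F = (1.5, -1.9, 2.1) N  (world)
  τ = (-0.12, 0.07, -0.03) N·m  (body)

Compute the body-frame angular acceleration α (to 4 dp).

α = (1.0200, 1.5344, -0.9150)

ω×(Iω) gyroscopic = (-0.2730, -0.1755, -0.0117)
(τ − ω×Iω)/I = (1.0200, 1.5344, -0.9150)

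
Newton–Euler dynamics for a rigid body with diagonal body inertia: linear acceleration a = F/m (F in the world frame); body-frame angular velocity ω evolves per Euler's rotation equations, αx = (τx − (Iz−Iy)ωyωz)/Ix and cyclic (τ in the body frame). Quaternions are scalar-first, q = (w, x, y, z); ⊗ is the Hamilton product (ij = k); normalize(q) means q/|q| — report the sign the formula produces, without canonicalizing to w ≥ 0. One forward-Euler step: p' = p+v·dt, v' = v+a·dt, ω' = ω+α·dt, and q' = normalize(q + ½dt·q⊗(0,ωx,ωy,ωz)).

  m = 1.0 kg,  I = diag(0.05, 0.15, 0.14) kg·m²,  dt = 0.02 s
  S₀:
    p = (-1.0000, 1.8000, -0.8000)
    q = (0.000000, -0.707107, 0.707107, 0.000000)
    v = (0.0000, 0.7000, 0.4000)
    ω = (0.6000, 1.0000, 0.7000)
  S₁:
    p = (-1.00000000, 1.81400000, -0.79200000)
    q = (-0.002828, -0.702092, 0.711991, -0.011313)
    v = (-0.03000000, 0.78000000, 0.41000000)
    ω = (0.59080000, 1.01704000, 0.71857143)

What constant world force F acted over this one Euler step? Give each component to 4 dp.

Δv = v₁−v₀ = (-0.03000000, 0.08000000, 0.01000000)
applied force F = (-1.5000, 4.0000, 0.5000)

F = (-1.5000, 4.0000, 0.5000)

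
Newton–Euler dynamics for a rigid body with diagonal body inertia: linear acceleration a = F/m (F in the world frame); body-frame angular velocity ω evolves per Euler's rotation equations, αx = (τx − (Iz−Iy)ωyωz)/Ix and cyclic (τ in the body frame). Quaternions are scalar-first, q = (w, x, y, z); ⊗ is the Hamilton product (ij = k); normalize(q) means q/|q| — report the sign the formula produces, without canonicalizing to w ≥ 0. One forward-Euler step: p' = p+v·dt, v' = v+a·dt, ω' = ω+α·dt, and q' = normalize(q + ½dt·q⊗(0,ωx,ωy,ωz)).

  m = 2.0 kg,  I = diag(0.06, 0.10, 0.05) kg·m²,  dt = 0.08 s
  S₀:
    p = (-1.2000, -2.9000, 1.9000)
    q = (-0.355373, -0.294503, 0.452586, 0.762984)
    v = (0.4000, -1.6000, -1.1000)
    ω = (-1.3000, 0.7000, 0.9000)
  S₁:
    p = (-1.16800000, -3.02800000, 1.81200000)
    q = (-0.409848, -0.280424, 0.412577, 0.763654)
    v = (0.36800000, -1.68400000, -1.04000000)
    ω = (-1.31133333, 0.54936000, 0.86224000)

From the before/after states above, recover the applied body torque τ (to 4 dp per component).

Δω = ω₁−ω₀ = (-0.01133333, -0.15064000, -0.03776000)
precession coupling = (-0.0315, -0.0117, -0.0364)
I·α + gyro = (-0.0400, -0.2000, -0.0600)

τ = (-0.0400, -0.2000, -0.0600)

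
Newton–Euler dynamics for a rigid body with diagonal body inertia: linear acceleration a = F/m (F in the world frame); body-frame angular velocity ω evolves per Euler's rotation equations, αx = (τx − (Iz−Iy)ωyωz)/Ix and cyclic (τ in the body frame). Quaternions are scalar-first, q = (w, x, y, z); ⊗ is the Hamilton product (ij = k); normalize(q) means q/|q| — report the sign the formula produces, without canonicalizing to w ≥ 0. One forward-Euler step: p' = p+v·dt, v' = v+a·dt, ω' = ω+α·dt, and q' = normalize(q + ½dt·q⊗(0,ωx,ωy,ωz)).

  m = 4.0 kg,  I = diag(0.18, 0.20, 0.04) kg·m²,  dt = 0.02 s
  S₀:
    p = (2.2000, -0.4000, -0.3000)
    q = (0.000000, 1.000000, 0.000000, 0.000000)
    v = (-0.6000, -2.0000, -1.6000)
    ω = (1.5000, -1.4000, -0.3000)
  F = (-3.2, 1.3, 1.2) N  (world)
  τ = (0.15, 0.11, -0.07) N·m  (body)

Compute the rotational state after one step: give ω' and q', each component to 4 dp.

ω×(Iω) gyroscopic = (-0.0672, -0.0630, -0.0420)
angular accel α = (1.2067, 0.8650, -0.7000)
ω' = ω + α·dt = (1.5241, -1.3827, -0.3140)
2q̇ = q⊗(0,ω) = (-1.5000000, 0.0000000, 0.3000000, -1.4000000)
updated quaternion q' = (-0.0150, 0.9998, 0.0030, -0.0140)

ω' = (1.5241, -1.3827, -0.3140)
q' = (-0.0150, 0.9998, 0.0030, -0.0140)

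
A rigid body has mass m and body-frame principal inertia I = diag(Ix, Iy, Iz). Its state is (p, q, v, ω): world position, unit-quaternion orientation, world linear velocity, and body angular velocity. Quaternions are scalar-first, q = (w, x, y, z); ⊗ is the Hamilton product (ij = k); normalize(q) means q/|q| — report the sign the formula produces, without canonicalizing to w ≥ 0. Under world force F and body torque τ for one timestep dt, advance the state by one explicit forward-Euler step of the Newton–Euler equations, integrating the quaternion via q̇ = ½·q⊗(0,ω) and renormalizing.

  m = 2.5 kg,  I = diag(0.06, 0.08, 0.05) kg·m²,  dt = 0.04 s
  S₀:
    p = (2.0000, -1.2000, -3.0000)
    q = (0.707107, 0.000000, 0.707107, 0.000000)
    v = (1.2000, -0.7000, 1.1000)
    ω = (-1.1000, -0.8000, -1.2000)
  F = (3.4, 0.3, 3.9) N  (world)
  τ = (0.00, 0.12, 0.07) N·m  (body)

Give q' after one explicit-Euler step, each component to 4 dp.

Hamilton product q⊗(0,ω) = (0.5656856, -1.6263461, -0.5656856, -0.0707107)
updated quaternion q' = (0.7179, -0.0325, 0.6953, -0.0014)

q' = (0.7179, -0.0325, 0.6953, -0.0014)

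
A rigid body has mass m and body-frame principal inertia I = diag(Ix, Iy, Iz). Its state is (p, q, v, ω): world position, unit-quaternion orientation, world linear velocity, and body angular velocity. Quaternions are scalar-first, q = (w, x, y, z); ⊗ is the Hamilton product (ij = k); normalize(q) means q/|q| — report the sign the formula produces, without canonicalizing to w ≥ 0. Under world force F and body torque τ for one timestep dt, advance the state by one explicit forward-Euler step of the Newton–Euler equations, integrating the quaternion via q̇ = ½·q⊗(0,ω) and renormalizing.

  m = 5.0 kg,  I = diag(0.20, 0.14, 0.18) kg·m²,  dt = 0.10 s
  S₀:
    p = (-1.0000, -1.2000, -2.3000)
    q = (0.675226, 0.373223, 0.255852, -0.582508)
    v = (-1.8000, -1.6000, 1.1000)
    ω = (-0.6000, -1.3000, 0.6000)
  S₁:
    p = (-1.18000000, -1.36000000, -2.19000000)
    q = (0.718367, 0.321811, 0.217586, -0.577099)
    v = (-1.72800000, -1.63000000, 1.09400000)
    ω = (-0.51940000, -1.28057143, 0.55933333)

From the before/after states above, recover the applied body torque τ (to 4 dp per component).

τ = (0.1300, 0.0200, -0.1200)

rate change Δω = (0.08060000, 0.01942857, -0.04066667)
precession coupling = (-0.0312, -0.0072, -0.0468)
τ = I·(Δω/dt) + ω₀×(Iω₀) = (0.1300, 0.0200, -0.1200)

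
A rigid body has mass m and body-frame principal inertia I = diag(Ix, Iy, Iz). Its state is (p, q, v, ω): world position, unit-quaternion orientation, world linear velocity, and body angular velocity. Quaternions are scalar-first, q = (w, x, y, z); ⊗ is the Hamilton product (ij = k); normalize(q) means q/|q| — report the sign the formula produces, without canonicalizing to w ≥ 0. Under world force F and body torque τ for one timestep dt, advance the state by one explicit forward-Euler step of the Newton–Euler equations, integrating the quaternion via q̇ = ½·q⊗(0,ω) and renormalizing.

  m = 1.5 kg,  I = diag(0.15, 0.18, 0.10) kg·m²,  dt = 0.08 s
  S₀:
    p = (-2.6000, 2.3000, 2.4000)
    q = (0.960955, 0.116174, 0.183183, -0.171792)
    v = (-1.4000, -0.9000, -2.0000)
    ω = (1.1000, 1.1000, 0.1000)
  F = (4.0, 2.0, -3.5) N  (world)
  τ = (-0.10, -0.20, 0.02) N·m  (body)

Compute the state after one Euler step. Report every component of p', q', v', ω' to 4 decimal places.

precession coupling ω×(Iω) = (-0.0088, 0.0055, 0.0363)
α = I⁻¹(τ − ω×Iω) = (-0.6080, -1.1417, -0.1630)
new body rate ω' = (1.0514, 1.0087, 0.0870)
2q̇ = q⊗(0,ω) = (-0.3121135, 1.2643400, 0.8564619, 0.0223856)
q' = normalize(q + ½dt·q⊗(0,ω)) = (0.9466, 0.1664, 0.2170, -0.1706)
new position p' = (-2.7120, 2.2280, 2.2400)
v' = v + a·dt = (-1.1867, -0.7933, -2.1867)

p' = (-2.7120, 2.2280, 2.2400)
q' = (0.9466, 0.1664, 0.2170, -0.1706)
v' = (-1.1867, -0.7933, -2.1867)
ω' = (1.0514, 1.0087, 0.0870)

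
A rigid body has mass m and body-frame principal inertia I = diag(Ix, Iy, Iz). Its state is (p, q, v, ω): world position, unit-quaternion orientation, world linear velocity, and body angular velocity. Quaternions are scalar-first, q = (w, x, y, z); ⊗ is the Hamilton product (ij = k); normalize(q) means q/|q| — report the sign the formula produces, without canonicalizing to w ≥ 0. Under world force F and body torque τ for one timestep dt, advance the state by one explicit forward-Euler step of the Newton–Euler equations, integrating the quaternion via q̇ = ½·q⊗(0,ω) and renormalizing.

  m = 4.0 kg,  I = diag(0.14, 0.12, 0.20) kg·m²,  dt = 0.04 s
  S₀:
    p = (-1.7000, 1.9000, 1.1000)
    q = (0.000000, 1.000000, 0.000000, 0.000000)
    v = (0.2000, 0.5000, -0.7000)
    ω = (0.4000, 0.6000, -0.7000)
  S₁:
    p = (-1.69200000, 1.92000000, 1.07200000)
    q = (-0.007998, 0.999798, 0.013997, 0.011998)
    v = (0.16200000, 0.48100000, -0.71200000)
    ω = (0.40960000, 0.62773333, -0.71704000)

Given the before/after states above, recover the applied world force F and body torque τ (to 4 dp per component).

ω₁ − ω₀ = (0.00960000, 0.02773333, -0.01704000)
τ = I·(Δω/dt) + ω₀×(Iω₀) = (0.0000, 0.1000, -0.0900)
velocity change Δv = (-0.03800000, -0.01900000, -0.01200000)
applied force F = (-3.8000, -1.9000, -1.2000)

F = (-3.8000, -1.9000, -1.2000)
τ = (0.0000, 0.1000, -0.0900)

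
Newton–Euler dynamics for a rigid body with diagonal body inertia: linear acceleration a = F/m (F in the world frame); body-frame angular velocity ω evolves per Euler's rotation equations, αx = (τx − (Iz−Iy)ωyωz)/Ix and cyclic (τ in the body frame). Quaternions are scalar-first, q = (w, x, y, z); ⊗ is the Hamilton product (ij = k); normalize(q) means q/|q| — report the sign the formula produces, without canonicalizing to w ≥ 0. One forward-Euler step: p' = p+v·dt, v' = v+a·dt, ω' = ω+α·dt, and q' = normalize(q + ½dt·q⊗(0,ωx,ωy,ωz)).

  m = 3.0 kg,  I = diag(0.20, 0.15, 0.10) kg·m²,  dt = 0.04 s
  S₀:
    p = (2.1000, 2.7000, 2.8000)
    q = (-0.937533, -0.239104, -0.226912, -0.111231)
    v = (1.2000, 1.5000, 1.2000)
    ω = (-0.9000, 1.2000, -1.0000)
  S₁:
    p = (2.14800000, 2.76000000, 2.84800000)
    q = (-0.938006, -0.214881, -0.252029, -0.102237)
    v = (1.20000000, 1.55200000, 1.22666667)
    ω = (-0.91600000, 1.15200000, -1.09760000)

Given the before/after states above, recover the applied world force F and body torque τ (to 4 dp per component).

Δv = v₁−v₀ = (0.00000000, 0.05200000, 0.02666667)
F = m·Δv/dt = (0.0000, 3.9000, 2.0000)
rate change Δω = (-0.01600000, -0.04800000, -0.09760000)
gyro term ω₀×Iω₀ = (0.0600, 0.0900, 0.0540)
τ = I·(Δω/dt) + ω₀×(Iω₀) = (-0.0200, -0.0900, -0.1900)

F = (0.0000, 3.9000, 2.0000)
τ = (-0.0200, -0.0900, -0.1900)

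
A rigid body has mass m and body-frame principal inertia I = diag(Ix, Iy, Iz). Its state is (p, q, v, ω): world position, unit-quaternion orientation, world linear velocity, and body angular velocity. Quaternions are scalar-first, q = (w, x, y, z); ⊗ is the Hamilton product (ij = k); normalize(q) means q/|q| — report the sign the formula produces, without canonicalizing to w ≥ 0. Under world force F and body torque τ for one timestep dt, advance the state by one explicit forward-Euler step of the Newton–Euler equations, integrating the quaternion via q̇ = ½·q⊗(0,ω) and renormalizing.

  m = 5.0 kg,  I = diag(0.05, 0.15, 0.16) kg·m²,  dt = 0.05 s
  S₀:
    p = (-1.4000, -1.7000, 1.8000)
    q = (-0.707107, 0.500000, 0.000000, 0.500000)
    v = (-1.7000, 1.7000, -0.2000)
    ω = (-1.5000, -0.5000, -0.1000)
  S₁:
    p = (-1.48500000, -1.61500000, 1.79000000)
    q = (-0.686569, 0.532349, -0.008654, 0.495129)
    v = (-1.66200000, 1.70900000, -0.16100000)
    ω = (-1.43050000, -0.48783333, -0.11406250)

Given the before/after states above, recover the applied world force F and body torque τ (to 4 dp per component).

F = (3.8000, 0.9000, 3.9000)
τ = (0.0700, 0.0200, 0.0300)

velocity change Δv = (0.03800000, 0.00900000, 0.03900000)
F = m·Δv/dt = (3.8000, 0.9000, 3.9000)
ω₁ − ω₀ = (0.06950000, 0.01216667, -0.01406250)
I·α + gyro = (0.0700, 0.0200, 0.0300)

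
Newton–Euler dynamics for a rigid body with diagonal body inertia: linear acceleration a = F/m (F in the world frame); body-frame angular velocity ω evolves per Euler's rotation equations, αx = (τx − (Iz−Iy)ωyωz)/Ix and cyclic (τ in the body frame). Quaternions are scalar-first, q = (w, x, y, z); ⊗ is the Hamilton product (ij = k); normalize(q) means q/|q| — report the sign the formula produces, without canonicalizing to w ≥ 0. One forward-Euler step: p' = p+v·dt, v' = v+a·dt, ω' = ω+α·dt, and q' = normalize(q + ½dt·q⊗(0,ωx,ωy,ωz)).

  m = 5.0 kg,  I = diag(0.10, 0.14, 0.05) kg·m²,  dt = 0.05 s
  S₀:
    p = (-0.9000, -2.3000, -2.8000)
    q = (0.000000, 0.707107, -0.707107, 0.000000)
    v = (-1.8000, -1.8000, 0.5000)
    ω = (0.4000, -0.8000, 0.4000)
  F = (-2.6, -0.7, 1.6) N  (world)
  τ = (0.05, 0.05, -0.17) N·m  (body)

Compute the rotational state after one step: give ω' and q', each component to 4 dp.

ω' = (0.4106, -0.7850, 0.2428)
q' = (-0.0212, 0.6998, -0.7140, -0.0071)

ω×(Iω) gyroscopic = (0.0288, 0.0080, -0.0128)
α = I⁻¹(τ − ω×Iω) = (0.2120, 0.3000, -3.1440)
ω' = ω + α·dt = (0.4106, -0.7850, 0.2428)
Hamilton product q⊗(0,ω) = (-0.8485284, -0.2828428, -0.2828428, -0.2828428)
q + ½dt·q⊗(0,ω), renormalized = (-0.0212, 0.6998, -0.7140, -0.0071)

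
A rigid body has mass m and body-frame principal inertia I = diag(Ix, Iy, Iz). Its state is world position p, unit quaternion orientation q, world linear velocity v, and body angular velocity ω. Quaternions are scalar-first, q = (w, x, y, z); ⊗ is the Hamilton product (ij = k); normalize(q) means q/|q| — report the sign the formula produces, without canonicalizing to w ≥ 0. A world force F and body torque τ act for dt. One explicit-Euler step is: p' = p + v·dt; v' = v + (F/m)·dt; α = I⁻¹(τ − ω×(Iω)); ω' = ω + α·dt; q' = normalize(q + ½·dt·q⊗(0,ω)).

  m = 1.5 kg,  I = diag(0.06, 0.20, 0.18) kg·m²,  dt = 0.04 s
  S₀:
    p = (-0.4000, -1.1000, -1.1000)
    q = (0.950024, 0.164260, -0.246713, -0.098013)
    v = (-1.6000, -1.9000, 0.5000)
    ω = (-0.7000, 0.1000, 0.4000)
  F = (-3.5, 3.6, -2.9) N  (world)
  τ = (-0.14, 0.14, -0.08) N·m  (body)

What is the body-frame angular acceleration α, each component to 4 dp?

ω×(Iω) gyroscopic = (-0.0008, 0.0336, -0.0098)
(τ − ω×Iω)/I = (-2.3200, 0.5320, -0.3900)

α = (-2.3200, 0.5320, -0.3900)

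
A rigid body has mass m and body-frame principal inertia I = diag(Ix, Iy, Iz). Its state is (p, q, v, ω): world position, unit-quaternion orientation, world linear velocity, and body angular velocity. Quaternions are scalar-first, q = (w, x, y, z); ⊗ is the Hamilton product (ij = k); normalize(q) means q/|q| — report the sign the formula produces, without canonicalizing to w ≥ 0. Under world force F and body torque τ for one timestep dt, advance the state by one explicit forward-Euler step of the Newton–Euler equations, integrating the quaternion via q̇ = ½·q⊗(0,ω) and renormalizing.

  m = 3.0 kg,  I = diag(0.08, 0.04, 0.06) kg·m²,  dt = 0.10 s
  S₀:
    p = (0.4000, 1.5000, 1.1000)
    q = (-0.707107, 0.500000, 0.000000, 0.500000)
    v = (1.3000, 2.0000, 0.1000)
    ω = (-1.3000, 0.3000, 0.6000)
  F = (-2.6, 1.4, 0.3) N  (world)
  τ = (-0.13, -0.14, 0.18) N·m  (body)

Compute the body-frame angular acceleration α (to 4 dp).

α = (-1.6700, -3.1100, 2.7400)

ω×(Iω) gyroscopic = (0.0036, -0.0156, 0.0156)
α = I⁻¹(τ − ω×Iω) = (-1.6700, -3.1100, 2.7400)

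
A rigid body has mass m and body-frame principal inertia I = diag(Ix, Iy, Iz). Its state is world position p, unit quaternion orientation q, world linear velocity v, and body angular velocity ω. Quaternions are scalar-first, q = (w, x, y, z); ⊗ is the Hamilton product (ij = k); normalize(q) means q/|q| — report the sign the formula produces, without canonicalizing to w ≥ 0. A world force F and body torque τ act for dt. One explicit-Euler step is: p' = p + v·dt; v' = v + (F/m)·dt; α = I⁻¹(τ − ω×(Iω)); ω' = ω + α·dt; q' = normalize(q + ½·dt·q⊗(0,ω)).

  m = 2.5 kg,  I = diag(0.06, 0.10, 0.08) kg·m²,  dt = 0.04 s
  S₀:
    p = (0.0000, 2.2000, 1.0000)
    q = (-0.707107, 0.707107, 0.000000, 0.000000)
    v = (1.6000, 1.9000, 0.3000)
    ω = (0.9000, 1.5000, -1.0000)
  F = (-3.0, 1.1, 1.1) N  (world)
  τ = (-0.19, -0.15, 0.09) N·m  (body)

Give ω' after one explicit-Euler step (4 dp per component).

α = I⁻¹(τ − ω×Iω) = (-3.6667, -1.6800, 0.4500)
ω + α·dt = (0.7533, 1.4328, -0.9820)

ω' = (0.7533, 1.4328, -0.9820)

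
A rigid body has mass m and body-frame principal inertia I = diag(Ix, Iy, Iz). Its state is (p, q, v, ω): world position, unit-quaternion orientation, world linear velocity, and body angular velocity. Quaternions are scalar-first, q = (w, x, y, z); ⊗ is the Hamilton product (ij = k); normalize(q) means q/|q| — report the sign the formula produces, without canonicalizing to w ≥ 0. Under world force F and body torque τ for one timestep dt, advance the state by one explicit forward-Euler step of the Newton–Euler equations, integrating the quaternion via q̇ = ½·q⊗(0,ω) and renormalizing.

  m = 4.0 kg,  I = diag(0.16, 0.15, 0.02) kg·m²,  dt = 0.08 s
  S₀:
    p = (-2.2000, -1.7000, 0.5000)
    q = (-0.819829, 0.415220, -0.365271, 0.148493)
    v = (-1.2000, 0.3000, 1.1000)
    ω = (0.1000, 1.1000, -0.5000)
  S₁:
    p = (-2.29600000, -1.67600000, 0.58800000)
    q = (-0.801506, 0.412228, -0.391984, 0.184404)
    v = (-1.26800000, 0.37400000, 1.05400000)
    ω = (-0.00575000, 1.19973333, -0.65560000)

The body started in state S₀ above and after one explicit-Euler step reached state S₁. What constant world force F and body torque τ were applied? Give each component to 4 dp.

rate change Δω = (-0.10575000, 0.09973333, -0.15560000)
gyro term ω₀×Iω₀ = (0.0715, -0.0070, -0.0011)
τ = I·(Δω/dt) + ω₀×(Iω₀) = (-0.1400, 0.1800, -0.0400)
Δv = v₁−v₀ = (-0.06800000, 0.07400000, -0.04600000)
F = m·Δv/dt = (-3.4000, 3.7000, -2.3000)

F = (-3.4000, 3.7000, -2.3000)
τ = (-0.1400, 0.1800, -0.0400)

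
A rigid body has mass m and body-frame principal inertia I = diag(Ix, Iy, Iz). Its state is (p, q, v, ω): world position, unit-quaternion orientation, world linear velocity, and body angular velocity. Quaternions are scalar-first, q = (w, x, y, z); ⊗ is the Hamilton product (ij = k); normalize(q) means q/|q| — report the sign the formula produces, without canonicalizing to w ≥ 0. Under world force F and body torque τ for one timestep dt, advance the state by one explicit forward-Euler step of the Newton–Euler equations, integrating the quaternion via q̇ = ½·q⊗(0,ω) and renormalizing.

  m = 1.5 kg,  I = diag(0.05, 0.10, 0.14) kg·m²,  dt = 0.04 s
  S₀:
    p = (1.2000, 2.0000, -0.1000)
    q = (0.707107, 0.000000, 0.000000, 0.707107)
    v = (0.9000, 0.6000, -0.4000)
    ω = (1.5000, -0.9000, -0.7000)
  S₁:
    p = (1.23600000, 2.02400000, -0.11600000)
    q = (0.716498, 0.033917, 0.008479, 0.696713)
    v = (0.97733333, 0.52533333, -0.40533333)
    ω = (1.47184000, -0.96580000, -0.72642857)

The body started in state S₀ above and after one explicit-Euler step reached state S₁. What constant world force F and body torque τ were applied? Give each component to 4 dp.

F = (2.9000, -2.8000, -0.2000)
τ = (-0.0100, -0.0700, -0.1600)

Δv = v₁−v₀ = (0.07733333, -0.07466667, -0.00533333)
F = m·Δv/dt = (2.9000, -2.8000, -0.2000)
ω₁ − ω₀ = (-0.02816000, -0.06580000, -0.02642857)
precession coupling = (0.0252, 0.0945, -0.0675)
I·α + gyro = (-0.0100, -0.0700, -0.1600)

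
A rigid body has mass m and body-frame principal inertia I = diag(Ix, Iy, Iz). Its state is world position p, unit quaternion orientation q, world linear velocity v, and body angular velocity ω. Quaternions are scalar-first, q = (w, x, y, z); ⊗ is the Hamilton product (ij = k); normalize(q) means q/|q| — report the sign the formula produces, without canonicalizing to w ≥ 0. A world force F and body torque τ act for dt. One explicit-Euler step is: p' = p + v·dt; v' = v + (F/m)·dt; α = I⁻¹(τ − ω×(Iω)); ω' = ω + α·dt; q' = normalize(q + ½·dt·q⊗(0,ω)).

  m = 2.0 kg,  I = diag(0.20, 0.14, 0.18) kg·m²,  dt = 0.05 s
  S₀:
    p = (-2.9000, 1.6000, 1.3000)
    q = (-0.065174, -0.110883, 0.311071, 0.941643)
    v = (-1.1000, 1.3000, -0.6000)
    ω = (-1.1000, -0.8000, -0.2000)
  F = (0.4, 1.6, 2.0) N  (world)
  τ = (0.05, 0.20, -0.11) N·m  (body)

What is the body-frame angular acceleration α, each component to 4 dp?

ω×(Iω) gyroscopic = (0.0064, 0.0044, -0.0528)
angular accel α = (0.2180, 1.3971, -0.3178)

α = (0.2180, 1.3971, -0.3178)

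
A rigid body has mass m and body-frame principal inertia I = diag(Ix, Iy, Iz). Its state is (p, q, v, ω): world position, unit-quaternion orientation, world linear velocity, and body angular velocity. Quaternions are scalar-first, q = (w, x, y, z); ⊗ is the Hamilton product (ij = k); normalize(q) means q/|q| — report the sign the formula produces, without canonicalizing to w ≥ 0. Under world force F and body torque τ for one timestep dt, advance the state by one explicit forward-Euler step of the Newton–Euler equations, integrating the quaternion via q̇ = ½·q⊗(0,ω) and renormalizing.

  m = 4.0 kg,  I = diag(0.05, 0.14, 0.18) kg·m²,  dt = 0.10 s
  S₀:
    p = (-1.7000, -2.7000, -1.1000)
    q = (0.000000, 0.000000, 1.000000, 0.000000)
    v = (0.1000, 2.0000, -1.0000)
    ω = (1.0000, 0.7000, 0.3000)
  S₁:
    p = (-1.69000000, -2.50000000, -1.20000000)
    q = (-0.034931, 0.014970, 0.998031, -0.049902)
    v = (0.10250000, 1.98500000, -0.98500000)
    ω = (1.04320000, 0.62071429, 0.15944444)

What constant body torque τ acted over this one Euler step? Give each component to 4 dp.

τ = (0.0300, -0.1500, -0.1900)

Δω = ω₁−ω₀ = (0.04320000, -0.07928571, -0.14055556)
precession coupling = (0.0084, -0.0390, 0.0630)
τ = I·(Δω/dt) + ω₀×(Iω₀) = (0.0300, -0.1500, -0.1900)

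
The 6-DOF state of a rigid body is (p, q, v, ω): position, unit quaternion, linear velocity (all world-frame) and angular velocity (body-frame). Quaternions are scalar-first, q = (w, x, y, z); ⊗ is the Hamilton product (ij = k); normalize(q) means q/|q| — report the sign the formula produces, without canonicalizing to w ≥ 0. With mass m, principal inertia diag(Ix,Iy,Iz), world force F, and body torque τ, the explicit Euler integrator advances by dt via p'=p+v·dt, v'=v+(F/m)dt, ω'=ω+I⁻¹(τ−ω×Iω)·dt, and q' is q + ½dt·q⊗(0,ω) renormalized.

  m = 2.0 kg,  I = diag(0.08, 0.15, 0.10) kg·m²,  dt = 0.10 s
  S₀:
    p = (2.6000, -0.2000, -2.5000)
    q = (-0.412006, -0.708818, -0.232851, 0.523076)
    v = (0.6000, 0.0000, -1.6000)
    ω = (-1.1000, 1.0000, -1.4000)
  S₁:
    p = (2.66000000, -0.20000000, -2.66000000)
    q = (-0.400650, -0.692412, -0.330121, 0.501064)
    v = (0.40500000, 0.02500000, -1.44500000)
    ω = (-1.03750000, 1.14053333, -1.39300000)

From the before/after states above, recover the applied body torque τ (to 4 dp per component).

rate change Δω = (0.06250000, 0.14053333, 0.00700000)
gyro term ω₀×Iω₀ = (0.0700, -0.0308, -0.0770)
I·α + gyro = (0.1200, 0.1800, -0.0700)

τ = (0.1200, 0.1800, -0.0700)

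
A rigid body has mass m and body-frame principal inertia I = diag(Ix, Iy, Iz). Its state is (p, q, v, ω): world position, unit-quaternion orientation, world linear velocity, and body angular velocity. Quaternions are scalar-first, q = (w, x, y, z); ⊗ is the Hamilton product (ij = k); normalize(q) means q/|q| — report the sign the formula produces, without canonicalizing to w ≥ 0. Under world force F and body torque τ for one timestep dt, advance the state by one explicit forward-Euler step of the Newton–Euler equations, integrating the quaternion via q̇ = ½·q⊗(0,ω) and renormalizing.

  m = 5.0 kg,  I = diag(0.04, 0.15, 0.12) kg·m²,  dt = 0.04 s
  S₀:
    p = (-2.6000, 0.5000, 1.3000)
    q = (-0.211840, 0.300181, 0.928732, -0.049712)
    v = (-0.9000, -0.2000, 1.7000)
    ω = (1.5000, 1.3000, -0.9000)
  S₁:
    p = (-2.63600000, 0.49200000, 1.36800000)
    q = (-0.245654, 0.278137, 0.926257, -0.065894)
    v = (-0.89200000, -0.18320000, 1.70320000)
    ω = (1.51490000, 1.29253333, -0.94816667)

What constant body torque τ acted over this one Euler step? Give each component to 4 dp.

ω₁ − ω₀ = (0.01490000, -0.00746667, -0.04816667)
gyro term ω₀×Iω₀ = (0.0351, 0.1080, 0.2145)
τ = I·(Δω/dt) + ω₀×(Iω₀) = (0.0500, 0.0800, 0.0700)

τ = (0.0500, 0.0800, 0.0700)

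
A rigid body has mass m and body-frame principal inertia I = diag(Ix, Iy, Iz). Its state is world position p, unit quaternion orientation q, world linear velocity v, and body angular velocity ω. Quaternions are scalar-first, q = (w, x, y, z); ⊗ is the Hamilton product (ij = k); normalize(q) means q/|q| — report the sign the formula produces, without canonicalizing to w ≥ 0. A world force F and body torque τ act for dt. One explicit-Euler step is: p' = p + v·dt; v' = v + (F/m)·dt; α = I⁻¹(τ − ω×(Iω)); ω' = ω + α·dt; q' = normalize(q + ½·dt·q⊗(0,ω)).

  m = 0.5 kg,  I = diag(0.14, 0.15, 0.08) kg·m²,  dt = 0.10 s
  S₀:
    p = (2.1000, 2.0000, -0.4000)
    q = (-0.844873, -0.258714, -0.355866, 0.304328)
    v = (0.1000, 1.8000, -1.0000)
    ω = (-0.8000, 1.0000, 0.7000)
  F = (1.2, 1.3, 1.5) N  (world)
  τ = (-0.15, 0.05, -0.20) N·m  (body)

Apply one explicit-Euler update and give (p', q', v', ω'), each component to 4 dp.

a = F/m = (2.4000, 2.6000, 3.0000)
p + v·dt = (2.1100, 2.1800, -0.5000)
new velocity v' = (0.3400, 2.0600, -0.7000)
ω×(Iω) gyroscopic = (-0.0490, -0.0336, -0.0080)
α = I⁻¹(τ − ω×Iω) = (-0.7214, 0.5573, -2.4000)
new body rate ω' = (-0.8721, 1.0557, 0.4600)
2q̇ = q⊗(0,ω) = (-0.0641348, 0.1224642, -0.9072356, -1.1348179)
q + ½dt·q⊗(0,ω), renormalized = (-0.8458, -0.2519, -0.4002, 0.2469)

p' = (2.1100, 2.1800, -0.5000)
q' = (-0.8458, -0.2519, -0.4002, 0.2469)
v' = (0.3400, 2.0600, -0.7000)
ω' = (-0.8721, 1.0557, 0.4600)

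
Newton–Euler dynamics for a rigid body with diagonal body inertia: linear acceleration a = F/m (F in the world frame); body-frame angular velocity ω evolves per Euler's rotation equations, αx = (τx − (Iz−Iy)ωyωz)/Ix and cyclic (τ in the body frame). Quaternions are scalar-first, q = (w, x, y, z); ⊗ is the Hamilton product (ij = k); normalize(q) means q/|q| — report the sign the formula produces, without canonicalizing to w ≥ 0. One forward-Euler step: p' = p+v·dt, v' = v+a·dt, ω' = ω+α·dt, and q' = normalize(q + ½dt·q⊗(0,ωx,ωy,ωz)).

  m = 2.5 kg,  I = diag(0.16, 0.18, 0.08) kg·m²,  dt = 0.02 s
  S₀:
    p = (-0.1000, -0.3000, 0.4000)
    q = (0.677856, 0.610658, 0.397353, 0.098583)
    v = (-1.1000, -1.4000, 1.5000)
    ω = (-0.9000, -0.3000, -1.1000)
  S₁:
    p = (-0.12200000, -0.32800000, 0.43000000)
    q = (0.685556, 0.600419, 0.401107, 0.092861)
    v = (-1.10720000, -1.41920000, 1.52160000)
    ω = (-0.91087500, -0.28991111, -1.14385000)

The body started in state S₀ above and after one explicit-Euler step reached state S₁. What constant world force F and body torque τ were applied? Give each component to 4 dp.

F = (-0.9000, -2.4000, 2.7000)
τ = (-0.1200, 0.1700, -0.1700)

rate change Δω = (-0.01087500, 0.01008889, -0.04385000)
applied torque τ = (-0.1200, 0.1700, -0.1700)
v₁ − v₀ = (-0.00720000, -0.01920000, 0.02160000)
applied force F = (-0.9000, -2.4000, 2.7000)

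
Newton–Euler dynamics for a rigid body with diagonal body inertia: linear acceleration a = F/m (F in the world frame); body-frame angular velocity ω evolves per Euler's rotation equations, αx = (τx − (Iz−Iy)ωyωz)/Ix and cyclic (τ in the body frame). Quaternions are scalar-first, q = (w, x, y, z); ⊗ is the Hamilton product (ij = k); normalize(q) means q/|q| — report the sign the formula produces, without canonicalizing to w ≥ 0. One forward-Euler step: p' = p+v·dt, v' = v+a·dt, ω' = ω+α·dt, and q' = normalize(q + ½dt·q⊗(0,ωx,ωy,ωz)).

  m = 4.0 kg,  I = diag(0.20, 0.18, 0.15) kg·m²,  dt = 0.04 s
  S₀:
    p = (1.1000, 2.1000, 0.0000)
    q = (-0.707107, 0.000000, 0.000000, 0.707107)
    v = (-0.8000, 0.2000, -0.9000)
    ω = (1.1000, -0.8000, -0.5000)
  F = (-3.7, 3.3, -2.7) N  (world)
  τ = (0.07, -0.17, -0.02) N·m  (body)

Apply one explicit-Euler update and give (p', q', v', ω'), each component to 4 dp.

p' = (1.0680, 2.1080, -0.0360)
q' = (-0.6997, -0.0042, 0.0269, 0.7139)
v' = (-0.8370, 0.2330, -0.9270)
ω' = (1.1164, -0.8317, -0.5100)

precession coupling ω×(Iω) = (-0.0120, -0.0275, 0.0176)
(τ − ω×Iω)/I = (0.4100, -0.7917, -0.2507)
new body rate ω' = (1.1164, -0.8317, -0.5100)
2q̇ = q⊗(0,ω) = (0.3535535, -0.2121321, 1.3435033, 0.3535535)
q + ½dt·q⊗(0,ω), renormalized = (-0.6997, -0.0042, 0.0269, 0.7139)
p + v·dt = (1.0680, 2.1080, -0.0360)
v + (F/m)dt = (-0.8370, 0.2330, -0.9270)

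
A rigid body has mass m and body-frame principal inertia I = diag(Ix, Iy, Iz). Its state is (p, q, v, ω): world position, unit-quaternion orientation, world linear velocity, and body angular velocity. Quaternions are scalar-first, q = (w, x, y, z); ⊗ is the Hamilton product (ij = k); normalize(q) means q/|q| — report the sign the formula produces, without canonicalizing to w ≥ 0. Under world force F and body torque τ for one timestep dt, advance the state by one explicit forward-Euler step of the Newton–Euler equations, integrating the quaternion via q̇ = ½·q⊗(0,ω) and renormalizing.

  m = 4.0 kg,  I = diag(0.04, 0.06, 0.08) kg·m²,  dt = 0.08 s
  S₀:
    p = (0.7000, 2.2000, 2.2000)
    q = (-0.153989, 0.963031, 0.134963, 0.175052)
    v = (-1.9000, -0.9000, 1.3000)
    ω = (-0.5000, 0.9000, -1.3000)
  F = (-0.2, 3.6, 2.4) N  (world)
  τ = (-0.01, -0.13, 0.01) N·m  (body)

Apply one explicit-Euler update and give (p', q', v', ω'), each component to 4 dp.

p' = (0.5480, 2.1280, 2.3040)
q' = (-0.1302, 0.9507, 0.1756, 0.2199)
v' = (-1.9040, -0.8280, 1.3480)
ω' = (-0.4732, 0.7613, -1.2810)

p + v·dt = (0.5480, 2.1280, 2.3040)
new velocity v' = (-1.9040, -0.8280, 1.3480)
ω×(Iω) gyroscopic = (-0.0234, -0.0260, -0.0090)
angular accel α = (0.3350, -1.7333, 0.2375)
ω' = ω + α·dt = (-0.4732, 0.7613, -1.2810)
2q̇ = q⊗(0,ω) = (0.5876164, -0.2560042, 1.0258242, 1.1343951)
q + ½dt·q⊗(0,ω), renormalized = (-0.1302, 0.9507, 0.1756, 0.2199)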